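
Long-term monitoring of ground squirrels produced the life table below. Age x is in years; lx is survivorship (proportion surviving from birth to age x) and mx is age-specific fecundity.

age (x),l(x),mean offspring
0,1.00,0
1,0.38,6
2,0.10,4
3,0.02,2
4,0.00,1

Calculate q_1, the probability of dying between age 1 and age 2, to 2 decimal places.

q_1 = (l_1 − l_2) / l_1 = (0.38 − 0.1) / 0.38
     = 0.28 / 0.38 = 0.736842… → 0.74

0.74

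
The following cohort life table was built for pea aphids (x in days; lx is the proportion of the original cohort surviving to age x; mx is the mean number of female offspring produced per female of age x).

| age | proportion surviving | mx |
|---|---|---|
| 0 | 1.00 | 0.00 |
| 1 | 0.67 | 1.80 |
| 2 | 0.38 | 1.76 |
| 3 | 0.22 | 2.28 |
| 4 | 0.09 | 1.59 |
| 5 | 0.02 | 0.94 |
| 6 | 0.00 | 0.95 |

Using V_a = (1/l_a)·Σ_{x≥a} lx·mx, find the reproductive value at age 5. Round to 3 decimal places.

lx·mx for x ≥ 5: 0.0188, 0 → sum = 0.0188
V_5 = 0.0188 / l_5 = 0.0188 / 0.02 = 0.94 → 0.940

0.940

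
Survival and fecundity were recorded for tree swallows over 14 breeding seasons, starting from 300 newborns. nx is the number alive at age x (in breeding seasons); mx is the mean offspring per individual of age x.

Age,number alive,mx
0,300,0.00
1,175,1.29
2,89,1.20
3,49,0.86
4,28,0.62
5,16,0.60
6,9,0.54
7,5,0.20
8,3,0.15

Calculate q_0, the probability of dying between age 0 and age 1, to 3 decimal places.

lx = nx/n0 = nx/300: 1, 0.58333…, 0.29667…, 0.16333…, 0.09333…, 0.05333…, 0.03, 0.01667…, 0.01
q_0 = (l_0 − l_1) / l_0 = (1 − 0.583333…) / 1
     = 0.416667… / 1 = 0.416667… → 0.417

0.417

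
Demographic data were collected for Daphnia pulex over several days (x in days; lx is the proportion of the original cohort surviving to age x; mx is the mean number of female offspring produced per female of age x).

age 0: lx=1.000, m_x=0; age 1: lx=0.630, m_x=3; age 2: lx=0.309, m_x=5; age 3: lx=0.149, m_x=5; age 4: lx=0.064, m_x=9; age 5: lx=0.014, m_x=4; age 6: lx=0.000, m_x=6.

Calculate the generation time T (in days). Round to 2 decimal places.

2.04

lx·mx: 0, 1.89, 1.545, 0.745, 0.576, 0.056, 0 → R0 = 4.812
x·lx·mx: 0, 1.89, 3.09, 2.235, 2.304, 0.28, 0 → Σ = 9.799
T = 9.799 / 4.812 = 2.036367… → 2.04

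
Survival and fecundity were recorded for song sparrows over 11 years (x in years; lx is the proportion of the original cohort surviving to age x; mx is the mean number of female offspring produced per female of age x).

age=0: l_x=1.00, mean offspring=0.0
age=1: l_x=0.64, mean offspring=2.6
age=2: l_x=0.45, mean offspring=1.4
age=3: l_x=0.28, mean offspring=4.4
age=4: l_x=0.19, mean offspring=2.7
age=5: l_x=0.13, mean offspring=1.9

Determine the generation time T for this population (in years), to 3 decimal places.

2.311

lx·mx: 0, 1.664, 0.63, 1.232, 0.513, 0.247 → R0 = 4.286
x·lx·mx: 0, 1.664, 1.26, 3.696, 2.052, 1.235 → Σ = 9.907
T = 9.907 / 4.286 = 2.311479… → 2.311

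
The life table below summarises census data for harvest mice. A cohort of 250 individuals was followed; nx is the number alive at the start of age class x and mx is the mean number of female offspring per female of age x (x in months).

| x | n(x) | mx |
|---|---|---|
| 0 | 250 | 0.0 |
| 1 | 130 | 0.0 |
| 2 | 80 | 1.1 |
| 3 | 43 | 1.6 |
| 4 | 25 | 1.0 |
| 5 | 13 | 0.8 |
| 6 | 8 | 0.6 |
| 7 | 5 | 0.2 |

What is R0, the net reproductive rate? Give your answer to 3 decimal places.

lx = nx/n0 = nx/250: 1, 0.52, 0.32, 0.172, 0.1, 0.052, 0.032, 0.02
lx·mx by age: 0, 0, 0.352, 0.2752, 0.1, 0.0416, 0.0192, 0.004
R0 = Σ lx·mx = 0.792 → 0.792

0.792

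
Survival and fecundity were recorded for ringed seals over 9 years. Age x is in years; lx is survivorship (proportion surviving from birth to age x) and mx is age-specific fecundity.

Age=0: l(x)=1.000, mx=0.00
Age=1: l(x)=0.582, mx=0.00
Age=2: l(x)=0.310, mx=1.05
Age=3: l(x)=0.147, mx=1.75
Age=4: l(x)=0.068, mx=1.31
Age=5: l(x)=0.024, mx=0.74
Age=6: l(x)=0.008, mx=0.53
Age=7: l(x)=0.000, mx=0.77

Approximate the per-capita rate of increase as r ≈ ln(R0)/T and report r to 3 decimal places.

R0 = Σ lx·mx = 0 + 0 + 0.3255 + 0.25725 + 0.08908 + 0.01776 + 0.00424 + 0 = 0.69383
Σ x·lx·mx = 1.89331; T = 1.89331/0.69383 = 2.72878…
r ≈ ln(R0)/T = ln(0.69383)/2.72878… = -0.13395… → -0.134

-0.134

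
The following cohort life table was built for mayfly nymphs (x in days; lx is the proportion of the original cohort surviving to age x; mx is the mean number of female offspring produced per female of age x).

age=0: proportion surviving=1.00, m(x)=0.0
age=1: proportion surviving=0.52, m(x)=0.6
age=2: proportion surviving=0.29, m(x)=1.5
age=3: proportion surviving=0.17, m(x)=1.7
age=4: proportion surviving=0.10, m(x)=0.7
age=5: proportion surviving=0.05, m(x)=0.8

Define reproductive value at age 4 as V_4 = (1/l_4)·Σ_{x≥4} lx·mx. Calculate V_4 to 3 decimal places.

1.100

lx·mx for x ≥ 4: 0.07, 0.04 → sum = 0.11
V_4 = 0.11 / l_4 = 0.11 / 0.1 = 1.1 → 1.100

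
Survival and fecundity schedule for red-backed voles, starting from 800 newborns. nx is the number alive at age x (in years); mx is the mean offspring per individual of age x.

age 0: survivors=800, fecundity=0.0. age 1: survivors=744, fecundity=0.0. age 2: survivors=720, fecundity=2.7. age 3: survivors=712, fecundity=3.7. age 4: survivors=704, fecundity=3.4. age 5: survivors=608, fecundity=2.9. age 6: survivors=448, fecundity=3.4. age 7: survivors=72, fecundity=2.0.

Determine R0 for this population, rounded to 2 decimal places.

13.00

lx = nx/n0 = nx/800: 1, 0.93, 0.9, 0.89, 0.88, 0.76, 0.56, 0.09
lx·mx by age: 0, 0, 2.43, 3.293, 2.992, 2.204, 1.904, 0.18
R0 = Σ lx·mx = 13.003 → 13.00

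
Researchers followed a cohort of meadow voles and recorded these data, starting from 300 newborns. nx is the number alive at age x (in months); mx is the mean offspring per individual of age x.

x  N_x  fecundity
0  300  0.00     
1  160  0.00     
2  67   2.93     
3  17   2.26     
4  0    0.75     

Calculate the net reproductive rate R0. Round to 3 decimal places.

0.782

lx = nx/n0 = nx/300: 1, 0.53333…, 0.22333…, 0.05667…, 0
lx·mx by age: 0, 0, 0.654367…, 0.128067…, 0
R0 = Σ lx·mx = 0.782433… → 0.782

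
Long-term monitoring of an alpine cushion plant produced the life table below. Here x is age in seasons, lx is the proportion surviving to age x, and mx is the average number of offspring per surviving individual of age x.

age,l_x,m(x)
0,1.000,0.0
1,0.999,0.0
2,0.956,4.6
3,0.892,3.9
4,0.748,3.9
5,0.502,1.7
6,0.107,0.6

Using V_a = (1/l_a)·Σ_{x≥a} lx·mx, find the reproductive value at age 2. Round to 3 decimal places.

lx·mx for x ≥ 2: 4.3976, 3.4788, 2.9172, 0.8534, 0.0642 → sum = 11.7112
V_2 = 11.7112 / l_2 = 11.7112 / 0.956 = 12.250209… → 12.250

12.250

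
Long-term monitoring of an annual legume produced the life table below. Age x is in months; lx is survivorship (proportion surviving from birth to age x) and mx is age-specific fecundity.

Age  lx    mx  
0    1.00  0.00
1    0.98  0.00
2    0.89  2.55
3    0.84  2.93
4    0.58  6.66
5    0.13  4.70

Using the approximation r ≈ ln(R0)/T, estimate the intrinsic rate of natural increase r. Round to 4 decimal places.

R0 = Σ lx·mx = 0 + 0 + 2.2695 + 2.4612 + 3.8628 + 0.611 = 9.2045
Σ x·lx·mx = 30.4288; T = 30.4288/9.2045 = 3.30586…
r ≈ ln(R0)/T = ln(9.2045)/3.30586… = 0.671442… → 0.6714

0.6714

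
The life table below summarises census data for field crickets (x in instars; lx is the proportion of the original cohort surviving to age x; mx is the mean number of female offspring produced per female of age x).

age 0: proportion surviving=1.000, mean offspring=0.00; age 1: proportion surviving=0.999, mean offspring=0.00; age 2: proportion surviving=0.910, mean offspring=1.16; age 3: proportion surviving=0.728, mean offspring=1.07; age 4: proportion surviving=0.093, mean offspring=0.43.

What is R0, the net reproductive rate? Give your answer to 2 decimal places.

lx·mx by age: 0, 0, 1.0556, 0.77896, 0.03999
R0 = Σ lx·mx = 1.87455 → 1.87

1.87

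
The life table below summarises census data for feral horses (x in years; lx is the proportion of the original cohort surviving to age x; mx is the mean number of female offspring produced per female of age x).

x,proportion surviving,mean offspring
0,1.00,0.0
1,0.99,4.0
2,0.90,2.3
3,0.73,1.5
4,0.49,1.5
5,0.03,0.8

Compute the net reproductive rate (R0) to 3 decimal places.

7.884

lx·mx by age: 0, 3.96, 2.07, 1.095, 0.735, 0.024
R0 = Σ lx·mx = 7.884 → 7.884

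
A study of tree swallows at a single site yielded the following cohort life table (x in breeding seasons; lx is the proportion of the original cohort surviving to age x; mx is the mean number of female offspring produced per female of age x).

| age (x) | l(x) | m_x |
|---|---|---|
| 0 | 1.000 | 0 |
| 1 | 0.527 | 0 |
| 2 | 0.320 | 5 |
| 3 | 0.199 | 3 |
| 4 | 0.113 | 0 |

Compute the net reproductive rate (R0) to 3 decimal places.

lx·mx by age: 0, 0, 1.6, 0.597, 0
R0 = Σ lx·mx = 2.197 → 2.197

2.197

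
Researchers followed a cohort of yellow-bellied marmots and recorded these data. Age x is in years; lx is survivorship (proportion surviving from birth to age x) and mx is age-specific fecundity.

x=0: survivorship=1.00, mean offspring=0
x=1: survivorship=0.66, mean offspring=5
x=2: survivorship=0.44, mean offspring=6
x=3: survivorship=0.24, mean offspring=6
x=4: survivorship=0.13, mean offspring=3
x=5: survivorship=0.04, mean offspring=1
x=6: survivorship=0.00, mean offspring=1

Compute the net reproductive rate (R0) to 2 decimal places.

lx·mx by age: 0, 3.3, 2.64, 1.44, 0.39, 0.04, 0
R0 = Σ lx·mx = 7.81 → 7.81

7.81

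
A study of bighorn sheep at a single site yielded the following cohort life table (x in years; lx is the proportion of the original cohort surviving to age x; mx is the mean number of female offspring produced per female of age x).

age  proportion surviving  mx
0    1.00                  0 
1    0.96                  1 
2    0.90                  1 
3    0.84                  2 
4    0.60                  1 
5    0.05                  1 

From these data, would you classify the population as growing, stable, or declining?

R0 = Σ lx·mx = 0 + 0.96 + 0.9 + 1.68 + 0.6 + 0.05 = 4.19
R0 > 1, so the population is growing.

growing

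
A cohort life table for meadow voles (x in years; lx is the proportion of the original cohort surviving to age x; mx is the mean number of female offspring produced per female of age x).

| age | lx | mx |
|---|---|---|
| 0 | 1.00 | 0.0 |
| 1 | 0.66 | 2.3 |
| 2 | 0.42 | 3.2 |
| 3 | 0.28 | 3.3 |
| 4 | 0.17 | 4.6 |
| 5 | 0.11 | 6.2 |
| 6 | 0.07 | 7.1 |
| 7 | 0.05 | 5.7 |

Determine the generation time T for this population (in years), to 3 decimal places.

3.066

lx·mx: 0, 1.518, 1.344, 0.924, 0.782, 0.682, 0.497, 0.285 → R0 = 6.032
x·lx·mx: 0, 1.518, 2.688, 2.772, 3.128, 3.41, 2.982, 1.995 → Σ = 18.493
T = 18.493 / 6.032 = 3.065816… → 3.066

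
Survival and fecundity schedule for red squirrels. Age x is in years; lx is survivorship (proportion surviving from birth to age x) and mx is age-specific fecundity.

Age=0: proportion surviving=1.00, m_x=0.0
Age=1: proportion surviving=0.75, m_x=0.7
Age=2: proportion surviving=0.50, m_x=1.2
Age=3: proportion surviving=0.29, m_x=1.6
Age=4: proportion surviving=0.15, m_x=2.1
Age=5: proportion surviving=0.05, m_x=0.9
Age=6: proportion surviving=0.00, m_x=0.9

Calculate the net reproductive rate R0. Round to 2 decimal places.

lx·mx by age: 0, 0.525, 0.6, 0.464, 0.315, 0.045, 0
R0 = Σ lx·mx = 1.949 → 1.95

1.95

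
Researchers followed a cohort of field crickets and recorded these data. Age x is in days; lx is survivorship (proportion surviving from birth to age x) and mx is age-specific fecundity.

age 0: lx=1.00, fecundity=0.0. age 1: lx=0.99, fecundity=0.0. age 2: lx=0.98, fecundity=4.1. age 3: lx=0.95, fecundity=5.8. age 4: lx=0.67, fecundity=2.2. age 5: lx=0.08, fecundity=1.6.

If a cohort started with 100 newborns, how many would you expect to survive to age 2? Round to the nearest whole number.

Expected survivors = N0 · l_2 = 100 × 0.98 = 98 → 98

98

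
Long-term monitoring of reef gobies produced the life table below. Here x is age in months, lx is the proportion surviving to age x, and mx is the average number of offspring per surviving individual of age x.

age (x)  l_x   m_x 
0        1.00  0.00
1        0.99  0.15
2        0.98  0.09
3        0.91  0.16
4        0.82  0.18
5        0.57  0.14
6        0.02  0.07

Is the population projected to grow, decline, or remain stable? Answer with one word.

declining

R0 = Σ lx·mx = 0 + 0.1485 + 0.0882 + 0.1456 + 0.1476 + 0.0798 + 0.0014 = 0.6111
R0 < 1, so the population is declining.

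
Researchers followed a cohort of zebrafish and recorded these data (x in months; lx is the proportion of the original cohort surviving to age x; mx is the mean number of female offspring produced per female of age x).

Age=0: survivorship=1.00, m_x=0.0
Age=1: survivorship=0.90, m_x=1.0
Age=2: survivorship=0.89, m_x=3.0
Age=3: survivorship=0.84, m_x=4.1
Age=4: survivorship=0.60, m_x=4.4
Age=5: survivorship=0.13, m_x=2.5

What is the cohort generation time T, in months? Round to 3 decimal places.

2.882

lx·mx: 0, 0.9, 2.67, 3.444, 2.64, 0.325 → R0 = 9.979
x·lx·mx: 0, 0.9, 5.34, 10.332, 10.56, 1.625 → Σ = 28.757
T = 28.757 / 9.979 = 2.881752… → 2.882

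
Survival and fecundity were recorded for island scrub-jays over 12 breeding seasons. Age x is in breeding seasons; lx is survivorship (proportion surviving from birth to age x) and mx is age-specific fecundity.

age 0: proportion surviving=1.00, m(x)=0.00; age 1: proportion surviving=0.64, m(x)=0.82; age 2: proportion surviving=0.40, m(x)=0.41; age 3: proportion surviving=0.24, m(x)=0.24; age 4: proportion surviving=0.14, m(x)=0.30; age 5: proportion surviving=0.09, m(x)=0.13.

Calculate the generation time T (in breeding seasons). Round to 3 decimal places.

1.565

lx·mx: 0, 0.5248, 0.164, 0.0576, 0.042, 0.0117 → R0 = 0.8001
x·lx·mx: 0, 0.5248, 0.328, 0.1728, 0.168, 0.0585 → Σ = 1.2521
T = 1.2521 / 0.8001 = 1.564929… → 1.565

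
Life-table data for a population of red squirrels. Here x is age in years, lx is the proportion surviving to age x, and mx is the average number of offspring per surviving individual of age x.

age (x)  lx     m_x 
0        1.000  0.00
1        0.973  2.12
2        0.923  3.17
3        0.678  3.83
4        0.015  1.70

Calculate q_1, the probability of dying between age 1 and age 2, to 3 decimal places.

0.051

q_1 = (l_1 − l_2) / l_1 = (0.973 − 0.923) / 0.973
     = 0.05 / 0.973 = 0.051387… → 0.051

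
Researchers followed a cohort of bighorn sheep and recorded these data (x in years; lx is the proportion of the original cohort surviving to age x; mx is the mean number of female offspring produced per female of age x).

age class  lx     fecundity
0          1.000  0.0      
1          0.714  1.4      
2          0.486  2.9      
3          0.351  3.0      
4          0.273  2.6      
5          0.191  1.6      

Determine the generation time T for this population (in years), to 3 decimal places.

2.534

lx·mx: 0, 0.9996, 1.4094, 1.053, 0.7098, 0.3056 → R0 = 4.4774
x·lx·mx: 0, 0.9996, 2.8188, 3.159, 2.8392, 1.528 → Σ = 11.3446
T = 11.3446 / 4.4774 = 2.533747… → 2.534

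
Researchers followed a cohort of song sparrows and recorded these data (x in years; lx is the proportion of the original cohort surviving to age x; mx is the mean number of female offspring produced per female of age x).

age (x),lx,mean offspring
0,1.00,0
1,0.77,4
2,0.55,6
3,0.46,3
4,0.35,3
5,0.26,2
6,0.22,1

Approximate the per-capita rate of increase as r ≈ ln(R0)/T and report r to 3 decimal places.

R0 = Σ lx·mx = 0 + 3.08 + 3.3 + 1.38 + 1.05 + 0.52 + 0.22 = 9.55
Σ x·lx·mx = 21.94; T = 21.94/9.55 = 2.29738…
r ≈ ln(R0)/T = ln(9.55)/2.29738… = 0.98222… → 0.982

0.982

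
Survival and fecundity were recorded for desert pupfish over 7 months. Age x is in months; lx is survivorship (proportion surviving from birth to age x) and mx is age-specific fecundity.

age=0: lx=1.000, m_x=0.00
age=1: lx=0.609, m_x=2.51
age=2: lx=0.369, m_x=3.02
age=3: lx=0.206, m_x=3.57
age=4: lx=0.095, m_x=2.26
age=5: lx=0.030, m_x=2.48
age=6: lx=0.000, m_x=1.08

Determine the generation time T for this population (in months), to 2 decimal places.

lx·mx: 0, 1.52859, 1.11438, 0.73542, 0.2147, 0.0744, 0 → R0 = 3.66749
x·lx·mx: 0, 1.52859, 2.22876, 2.20626, 0.8588, 0.372, 0 → Σ = 7.19441
T = 7.19441 / 3.66749 = 1.961671… → 1.96

1.96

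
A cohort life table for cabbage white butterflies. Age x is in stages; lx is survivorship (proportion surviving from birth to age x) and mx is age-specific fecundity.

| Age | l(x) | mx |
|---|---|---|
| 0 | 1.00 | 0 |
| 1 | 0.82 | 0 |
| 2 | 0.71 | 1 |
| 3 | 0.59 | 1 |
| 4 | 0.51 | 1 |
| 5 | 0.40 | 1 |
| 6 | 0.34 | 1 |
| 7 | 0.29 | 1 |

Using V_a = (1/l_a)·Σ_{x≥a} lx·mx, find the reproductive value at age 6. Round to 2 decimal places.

1.85

lx·mx for x ≥ 6: 0.34, 0.29 → sum = 0.63
V_6 = 0.63 / l_6 = 0.63 / 0.34 = 1.852941… → 1.85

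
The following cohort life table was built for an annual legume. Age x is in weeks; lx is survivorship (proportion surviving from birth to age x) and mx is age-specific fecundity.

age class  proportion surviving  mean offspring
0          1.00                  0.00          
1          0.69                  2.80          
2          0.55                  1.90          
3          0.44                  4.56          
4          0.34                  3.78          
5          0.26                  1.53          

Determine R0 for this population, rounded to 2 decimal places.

6.67

lx·mx by age: 0, 1.932, 1.045, 2.0064, 1.2852, 0.3978
R0 = Σ lx·mx = 6.6664 → 6.67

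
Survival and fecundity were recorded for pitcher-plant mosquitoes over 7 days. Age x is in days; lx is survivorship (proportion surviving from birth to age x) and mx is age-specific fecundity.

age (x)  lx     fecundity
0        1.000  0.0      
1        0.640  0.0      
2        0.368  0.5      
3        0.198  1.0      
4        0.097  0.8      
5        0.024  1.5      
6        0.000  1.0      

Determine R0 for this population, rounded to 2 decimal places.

0.50

lx·mx by age: 0, 0, 0.184, 0.198, 0.0776, 0.036, 0
R0 = Σ lx·mx = 0.4956 → 0.50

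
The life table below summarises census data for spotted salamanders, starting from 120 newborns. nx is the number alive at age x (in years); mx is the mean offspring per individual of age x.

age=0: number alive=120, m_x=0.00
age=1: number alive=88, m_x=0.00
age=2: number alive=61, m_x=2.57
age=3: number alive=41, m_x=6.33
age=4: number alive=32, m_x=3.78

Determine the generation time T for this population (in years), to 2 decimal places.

2.93

lx = nx/n0 = nx/120: 1, 0.73333…, 0.50833…, 0.34167…, 0.26667…
lx·mx: 0, 0, 1.306417…, 2.16275…, 1.008… → R0 = 4.477167…
x·lx·mx: 0, 0, 2.612833…, 6.48825…, 4.032… → Σ = 13.133083…
T = 13.133083… / 4.477167… = 2.933347… → 2.93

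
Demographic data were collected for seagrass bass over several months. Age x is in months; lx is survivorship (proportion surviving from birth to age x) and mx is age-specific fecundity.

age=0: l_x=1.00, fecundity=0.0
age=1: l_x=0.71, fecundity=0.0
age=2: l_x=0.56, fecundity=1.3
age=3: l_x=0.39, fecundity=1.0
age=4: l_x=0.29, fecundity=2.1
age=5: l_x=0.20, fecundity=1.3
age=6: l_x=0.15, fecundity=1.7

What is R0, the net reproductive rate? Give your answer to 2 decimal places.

2.24

lx·mx by age: 0, 0, 0.728, 0.39, 0.609, 0.26, 0.255
R0 = Σ lx·mx = 2.242 → 2.24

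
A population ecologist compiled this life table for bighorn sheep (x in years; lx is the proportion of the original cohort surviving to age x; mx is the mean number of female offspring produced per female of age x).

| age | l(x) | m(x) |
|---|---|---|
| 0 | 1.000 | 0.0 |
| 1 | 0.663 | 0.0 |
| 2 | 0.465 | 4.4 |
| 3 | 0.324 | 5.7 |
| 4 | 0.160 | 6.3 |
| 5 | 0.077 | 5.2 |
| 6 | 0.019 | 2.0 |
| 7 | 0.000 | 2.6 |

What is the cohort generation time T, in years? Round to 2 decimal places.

lx·mx: 0, 0, 2.046, 1.8468, 1.008, 0.4004, 0.038, 0 → R0 = 5.3392
x·lx·mx: 0, 0, 4.092, 5.5404, 4.032, 2.002, 0.228, 0 → Σ = 15.8944
T = 15.8944 / 5.3392 = 2.976925… → 2.98

2.98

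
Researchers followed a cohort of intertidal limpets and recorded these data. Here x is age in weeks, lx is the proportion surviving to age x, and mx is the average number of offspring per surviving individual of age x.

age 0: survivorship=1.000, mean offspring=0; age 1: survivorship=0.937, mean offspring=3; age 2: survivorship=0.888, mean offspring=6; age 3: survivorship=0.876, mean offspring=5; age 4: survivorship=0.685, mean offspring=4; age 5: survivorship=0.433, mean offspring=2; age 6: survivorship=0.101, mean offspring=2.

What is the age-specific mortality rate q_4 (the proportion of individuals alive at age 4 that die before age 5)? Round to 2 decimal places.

q_4 = (l_4 − l_5) / l_4 = (0.685 − 0.433) / 0.685
     = 0.252 / 0.685 = 0.367883… → 0.37

0.37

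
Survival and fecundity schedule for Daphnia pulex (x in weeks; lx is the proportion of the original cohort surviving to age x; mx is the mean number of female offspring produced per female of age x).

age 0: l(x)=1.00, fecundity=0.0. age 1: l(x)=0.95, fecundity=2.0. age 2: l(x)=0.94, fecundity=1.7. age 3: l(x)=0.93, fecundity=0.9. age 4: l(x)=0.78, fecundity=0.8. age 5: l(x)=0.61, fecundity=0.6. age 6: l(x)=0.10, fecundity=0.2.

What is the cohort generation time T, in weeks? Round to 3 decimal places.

2.255

lx·mx: 0, 1.9, 1.598, 0.837, 0.624, 0.366, 0.02 → R0 = 5.345
x·lx·mx: 0, 1.9, 3.196, 2.511, 2.496, 1.83, 0.12 → Σ = 12.053
T = 12.053 / 5.345 = 2.255005… → 2.255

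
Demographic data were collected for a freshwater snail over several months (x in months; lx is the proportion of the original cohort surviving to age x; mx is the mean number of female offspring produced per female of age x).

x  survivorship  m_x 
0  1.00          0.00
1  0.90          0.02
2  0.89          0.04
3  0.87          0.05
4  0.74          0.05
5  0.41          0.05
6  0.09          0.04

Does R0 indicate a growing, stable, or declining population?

declining

R0 = Σ lx·mx = 0 + 0.018 + 0.0356 + 0.0435 + 0.037 + 0.0205 + 0.0036 = 0.1582
R0 < 1, so the population is declining.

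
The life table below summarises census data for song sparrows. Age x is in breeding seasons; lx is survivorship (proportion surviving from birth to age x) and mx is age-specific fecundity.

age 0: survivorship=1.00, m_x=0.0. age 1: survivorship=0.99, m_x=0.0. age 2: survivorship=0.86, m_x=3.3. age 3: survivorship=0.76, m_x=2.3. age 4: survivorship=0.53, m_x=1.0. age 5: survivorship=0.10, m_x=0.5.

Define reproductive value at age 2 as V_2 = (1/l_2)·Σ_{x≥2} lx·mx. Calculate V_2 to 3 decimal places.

lx·mx for x ≥ 2: 2.838, 1.748, 0.53, 0.05 → sum = 5.166
V_2 = 5.166 / l_2 = 5.166 / 0.86 = 6.006977… → 6.007

6.007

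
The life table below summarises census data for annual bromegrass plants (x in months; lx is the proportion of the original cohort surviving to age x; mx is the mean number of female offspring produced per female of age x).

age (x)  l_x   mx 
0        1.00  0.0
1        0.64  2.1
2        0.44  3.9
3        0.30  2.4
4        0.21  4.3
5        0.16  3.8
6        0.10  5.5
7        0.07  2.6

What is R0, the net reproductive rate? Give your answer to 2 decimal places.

6.02

lx·mx by age: 0, 1.344, 1.716, 0.72, 0.903, 0.608, 0.55, 0.182
R0 = Σ lx·mx = 6.023 → 6.02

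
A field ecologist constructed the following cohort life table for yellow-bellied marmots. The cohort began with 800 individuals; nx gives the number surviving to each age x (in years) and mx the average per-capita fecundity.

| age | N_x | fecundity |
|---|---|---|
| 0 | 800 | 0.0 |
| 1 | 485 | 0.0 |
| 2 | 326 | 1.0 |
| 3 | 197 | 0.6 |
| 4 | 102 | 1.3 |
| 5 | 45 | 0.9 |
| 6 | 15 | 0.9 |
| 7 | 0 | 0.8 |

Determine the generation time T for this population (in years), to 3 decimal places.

lx = nx/n0 = nx/800: 1, 0.60625, 0.4075, 0.24625, 0.1275, 0.05625, 0.01875, 0
lx·mx: 0, 0, 0.4075, 0.14775, 0.16575, 0.050625, 0.016875, 0 → R0 = 0.7885
x·lx·mx: 0, 0, 0.815, 0.44325, 0.663, 0.253125, 0.10125, 0 → Σ = 2.275625
T = 2.275625 / 0.7885 = 2.886018… → 2.886

2.886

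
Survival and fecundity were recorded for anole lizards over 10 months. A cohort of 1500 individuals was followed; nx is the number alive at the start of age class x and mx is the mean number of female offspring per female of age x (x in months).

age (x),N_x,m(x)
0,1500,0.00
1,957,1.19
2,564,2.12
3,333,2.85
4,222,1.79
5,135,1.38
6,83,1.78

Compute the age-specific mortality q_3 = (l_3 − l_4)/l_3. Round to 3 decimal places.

0.333

lx = nx/n0 = nx/1500: 1, 0.638, 0.376, 0.222, 0.148, 0.09, 0.05533…
q_3 = (l_3 − l_4) / l_3 = (0.222 − 0.148) / 0.222
     = 0.074 / 0.222 = 0.333333… → 0.333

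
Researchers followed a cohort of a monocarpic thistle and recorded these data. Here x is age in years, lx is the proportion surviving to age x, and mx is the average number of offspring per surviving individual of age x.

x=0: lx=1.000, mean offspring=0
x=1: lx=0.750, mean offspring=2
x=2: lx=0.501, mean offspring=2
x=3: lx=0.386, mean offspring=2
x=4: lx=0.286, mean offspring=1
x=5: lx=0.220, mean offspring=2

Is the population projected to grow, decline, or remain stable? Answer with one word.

growing

R0 = Σ lx·mx = 0 + 1.5 + 1.002 + 0.772 + 0.286 + 0.44 = 4
R0 > 1, so the population is growing.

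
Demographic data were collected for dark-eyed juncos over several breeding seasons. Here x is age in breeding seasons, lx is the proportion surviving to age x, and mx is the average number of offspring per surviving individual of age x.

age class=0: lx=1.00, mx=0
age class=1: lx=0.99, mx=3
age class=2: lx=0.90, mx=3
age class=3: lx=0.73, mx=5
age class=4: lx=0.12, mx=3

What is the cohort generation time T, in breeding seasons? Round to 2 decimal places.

lx·mx: 0, 2.97, 2.7, 3.65, 0.36 → R0 = 9.68
x·lx·mx: 0, 2.97, 5.4, 10.95, 1.44 → Σ = 20.76
T = 20.76 / 9.68 = 2.144628… → 2.14

2.14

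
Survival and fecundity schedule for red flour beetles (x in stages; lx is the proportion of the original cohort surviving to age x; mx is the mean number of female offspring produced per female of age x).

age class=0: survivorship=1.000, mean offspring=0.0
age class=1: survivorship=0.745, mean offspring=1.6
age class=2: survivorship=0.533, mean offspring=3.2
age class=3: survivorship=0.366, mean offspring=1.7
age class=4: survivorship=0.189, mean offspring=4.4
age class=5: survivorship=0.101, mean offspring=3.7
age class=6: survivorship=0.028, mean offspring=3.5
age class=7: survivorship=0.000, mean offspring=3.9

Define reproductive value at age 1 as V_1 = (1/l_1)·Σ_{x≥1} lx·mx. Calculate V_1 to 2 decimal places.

lx·mx for x ≥ 1: 1.192, 1.7056, 0.6222, 0.8316, 0.3737, 0.098, 0 → sum = 4.8231
V_1 = 4.8231 / l_1 = 4.8231 / 0.745 = 6.47396… → 6.47

6.47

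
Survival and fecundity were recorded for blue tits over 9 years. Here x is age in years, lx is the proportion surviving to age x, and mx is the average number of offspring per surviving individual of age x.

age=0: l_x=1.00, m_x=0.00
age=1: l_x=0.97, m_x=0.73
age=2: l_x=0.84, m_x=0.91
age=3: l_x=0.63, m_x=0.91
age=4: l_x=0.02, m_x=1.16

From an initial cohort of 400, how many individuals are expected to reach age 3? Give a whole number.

Expected survivors = N0 · l_3 = 400 × 0.63 = 252 → 252

252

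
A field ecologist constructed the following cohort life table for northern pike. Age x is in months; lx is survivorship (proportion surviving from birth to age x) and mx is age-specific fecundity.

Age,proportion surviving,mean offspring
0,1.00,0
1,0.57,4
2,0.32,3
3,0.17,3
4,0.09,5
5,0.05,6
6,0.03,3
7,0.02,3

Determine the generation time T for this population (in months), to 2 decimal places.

2.15

lx·mx: 0, 2.28, 0.96, 0.51, 0.45, 0.3, 0.09, 0.06 → R0 = 4.65
x·lx·mx: 0, 2.28, 1.92, 1.53, 1.8, 1.5, 0.54, 0.42 → Σ = 9.99
T = 9.99 / 4.65 = 2.148387… → 2.15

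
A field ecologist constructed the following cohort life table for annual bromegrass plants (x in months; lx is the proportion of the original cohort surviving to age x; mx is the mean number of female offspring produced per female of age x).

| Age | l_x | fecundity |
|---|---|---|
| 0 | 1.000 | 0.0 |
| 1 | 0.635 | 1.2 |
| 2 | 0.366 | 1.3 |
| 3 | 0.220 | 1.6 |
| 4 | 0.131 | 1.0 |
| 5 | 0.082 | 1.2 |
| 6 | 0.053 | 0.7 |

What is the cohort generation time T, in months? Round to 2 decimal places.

2.16

lx·mx: 0, 0.762, 0.4758, 0.352, 0.131, 0.0984, 0.0371 → R0 = 1.8563
x·lx·mx: 0, 0.762, 0.9516, 1.056, 0.524, 0.492, 0.2226 → Σ = 4.0082
T = 4.0082 / 1.8563 = 2.159242… → 2.16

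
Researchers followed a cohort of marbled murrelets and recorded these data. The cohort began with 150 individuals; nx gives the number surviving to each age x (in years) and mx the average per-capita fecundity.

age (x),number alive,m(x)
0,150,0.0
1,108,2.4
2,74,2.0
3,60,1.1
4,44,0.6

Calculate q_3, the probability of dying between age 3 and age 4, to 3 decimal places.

lx = nx/n0 = nx/150: 1, 0.72, 0.49333…, 0.4, 0.29333…
q_3 = (l_3 − l_4) / l_3 = (0.4 − 0.293333…) / 0.4
     = 0.106667… / 0.4 = 0.266667… → 0.267

0.267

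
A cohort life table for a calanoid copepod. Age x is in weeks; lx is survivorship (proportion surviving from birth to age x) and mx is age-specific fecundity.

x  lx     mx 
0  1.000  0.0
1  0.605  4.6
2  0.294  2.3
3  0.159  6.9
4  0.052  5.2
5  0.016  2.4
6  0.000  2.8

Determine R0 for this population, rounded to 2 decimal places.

4.87

lx·mx by age: 0, 2.783, 0.6762, 1.0971, 0.2704, 0.0384, 0
R0 = Σ lx·mx = 4.8651 → 4.87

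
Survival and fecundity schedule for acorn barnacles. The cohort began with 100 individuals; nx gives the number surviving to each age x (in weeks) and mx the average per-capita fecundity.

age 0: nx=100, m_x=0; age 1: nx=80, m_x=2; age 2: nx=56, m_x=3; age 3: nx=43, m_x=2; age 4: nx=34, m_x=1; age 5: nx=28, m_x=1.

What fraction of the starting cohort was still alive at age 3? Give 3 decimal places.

0.430

l_3 = n_3/n_0 = 43/100 = 0.43 → 0.430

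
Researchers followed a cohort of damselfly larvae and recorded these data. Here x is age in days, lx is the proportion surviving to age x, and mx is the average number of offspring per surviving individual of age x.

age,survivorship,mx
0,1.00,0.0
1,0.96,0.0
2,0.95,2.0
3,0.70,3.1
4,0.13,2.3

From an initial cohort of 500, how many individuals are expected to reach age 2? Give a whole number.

475

Expected survivors = N0 · l_2 = 500 × 0.95 = 475 → 475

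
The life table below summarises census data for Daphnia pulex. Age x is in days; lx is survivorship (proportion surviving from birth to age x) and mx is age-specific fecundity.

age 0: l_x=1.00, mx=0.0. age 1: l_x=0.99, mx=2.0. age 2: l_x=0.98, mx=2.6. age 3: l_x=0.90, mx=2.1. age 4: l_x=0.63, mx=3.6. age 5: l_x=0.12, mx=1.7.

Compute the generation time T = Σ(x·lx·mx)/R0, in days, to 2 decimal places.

2.57

lx·mx: 0, 1.98, 2.548, 1.89, 2.268, 0.204 → R0 = 8.89
x·lx·mx: 0, 1.98, 5.096, 5.67, 9.072, 1.02 → Σ = 22.838
T = 22.838 / 8.89 = 2.568954… → 2.57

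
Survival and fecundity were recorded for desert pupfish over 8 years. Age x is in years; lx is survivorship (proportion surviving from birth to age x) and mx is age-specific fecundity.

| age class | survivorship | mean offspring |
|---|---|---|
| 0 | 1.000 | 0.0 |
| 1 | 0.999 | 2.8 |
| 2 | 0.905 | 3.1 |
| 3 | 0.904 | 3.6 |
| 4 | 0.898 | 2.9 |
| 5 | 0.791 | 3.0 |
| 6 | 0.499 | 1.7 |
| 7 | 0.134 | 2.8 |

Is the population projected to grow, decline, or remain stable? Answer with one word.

R0 = Σ lx·mx = 0 + 2.7972 + 2.8055 + 3.2544 + 2.6042 + 2.373 + 0.8483 + 0.3752 = 15.0578
R0 > 1, so the population is growing.

growing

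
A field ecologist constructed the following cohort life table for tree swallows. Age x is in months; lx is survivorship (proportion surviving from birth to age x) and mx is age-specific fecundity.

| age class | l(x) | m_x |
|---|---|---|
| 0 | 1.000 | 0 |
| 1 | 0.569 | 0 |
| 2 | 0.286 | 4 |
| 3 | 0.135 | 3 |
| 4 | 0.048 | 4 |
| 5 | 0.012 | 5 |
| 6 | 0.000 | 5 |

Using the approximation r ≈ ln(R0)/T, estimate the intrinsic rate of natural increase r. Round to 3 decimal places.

R0 = Σ lx·mx = 0 + 0 + 1.144 + 0.405 + 0.192 + 0.06 + 0 = 1.801
Σ x·lx·mx = 4.571; T = 4.571/1.801 = 2.53803…
r ≈ ln(R0)/T = ln(1.801)/2.53803… = 0.23181… → 0.232

0.232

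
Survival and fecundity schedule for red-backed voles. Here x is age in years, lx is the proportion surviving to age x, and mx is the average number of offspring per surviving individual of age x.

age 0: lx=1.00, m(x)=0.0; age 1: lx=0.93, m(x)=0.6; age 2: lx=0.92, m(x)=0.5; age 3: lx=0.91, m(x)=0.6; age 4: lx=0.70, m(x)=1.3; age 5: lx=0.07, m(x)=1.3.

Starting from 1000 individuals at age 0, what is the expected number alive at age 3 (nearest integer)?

910

Expected survivors = N0 · l_3 = 1000 × 0.91 = 910 → 910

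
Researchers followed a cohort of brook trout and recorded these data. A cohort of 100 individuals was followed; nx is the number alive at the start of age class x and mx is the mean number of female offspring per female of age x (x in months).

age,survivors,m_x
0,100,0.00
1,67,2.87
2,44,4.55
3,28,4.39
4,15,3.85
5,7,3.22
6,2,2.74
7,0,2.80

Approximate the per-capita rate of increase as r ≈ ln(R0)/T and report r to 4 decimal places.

0.8059

lx = nx/n0 = nx/100: 1, 0.67, 0.44, 0.28, 0.15, 0.07, 0.02, 0
R0 = Σ lx·mx = 0 + 1.9229 + 2.002 + 1.2292 + 0.5775 + 0.2254 + 0.0548 + 0 = 6.0118
Σ x·lx·mx = 13.3803; T = 13.3803/6.0118 = 2.22567…
r ≈ ln(R0)/T = ln(6.0118)/2.22567… = 0.805924… → 0.8059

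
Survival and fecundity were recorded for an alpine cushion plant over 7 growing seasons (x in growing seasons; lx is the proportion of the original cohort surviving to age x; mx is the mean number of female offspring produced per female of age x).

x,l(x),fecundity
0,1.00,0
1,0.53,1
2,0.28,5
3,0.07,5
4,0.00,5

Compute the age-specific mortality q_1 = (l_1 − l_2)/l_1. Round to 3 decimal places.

q_1 = (l_1 − l_2) / l_1 = (0.53 − 0.28) / 0.53
     = 0.25 / 0.53 = 0.471698… → 0.472

0.472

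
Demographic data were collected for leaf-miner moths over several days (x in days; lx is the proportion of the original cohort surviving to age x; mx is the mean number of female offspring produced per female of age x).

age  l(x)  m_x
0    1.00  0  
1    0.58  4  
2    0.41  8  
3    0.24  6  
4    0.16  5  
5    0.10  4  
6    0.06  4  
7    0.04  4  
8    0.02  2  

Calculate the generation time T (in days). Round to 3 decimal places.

lx·mx: 0, 2.32, 3.28, 1.44, 0.8, 0.4, 0.24, 0.16, 0.04 → R0 = 8.68
x·lx·mx: 0, 2.32, 6.56, 4.32, 3.2, 2, 1.44, 1.12, 0.32 → Σ = 21.28
T = 21.28 / 8.68 = 2.451613… → 2.452

2.452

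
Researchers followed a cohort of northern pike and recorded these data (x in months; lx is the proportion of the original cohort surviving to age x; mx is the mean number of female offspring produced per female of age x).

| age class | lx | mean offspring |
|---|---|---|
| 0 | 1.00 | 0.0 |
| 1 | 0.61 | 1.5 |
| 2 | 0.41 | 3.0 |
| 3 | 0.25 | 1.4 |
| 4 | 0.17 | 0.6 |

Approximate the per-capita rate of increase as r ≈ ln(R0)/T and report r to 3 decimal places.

R0 = Σ lx·mx = 0 + 0.915 + 1.23 + 0.35 + 0.102 = 2.597
Σ x·lx·mx = 4.833; T = 4.833/2.597 = 1.86099…
r ≈ ln(R0)/T = ln(2.597)/1.86099… = 0.51282… → 0.513

0.513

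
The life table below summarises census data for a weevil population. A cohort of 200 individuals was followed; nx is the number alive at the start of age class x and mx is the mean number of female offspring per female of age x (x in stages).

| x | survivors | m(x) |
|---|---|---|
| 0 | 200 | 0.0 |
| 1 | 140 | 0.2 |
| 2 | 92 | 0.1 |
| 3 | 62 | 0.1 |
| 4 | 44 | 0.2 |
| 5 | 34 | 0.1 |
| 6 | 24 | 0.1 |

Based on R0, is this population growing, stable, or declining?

declining

lx = nx/n0 = nx/200: 1, 0.7, 0.46, 0.31, 0.22, 0.17, 0.12
R0 = Σ lx·mx = 0 + 0.14 + 0.046 + 0.031 + 0.044 + 0.017 + 0.012 = 0.29
R0 < 1, so the population is declining.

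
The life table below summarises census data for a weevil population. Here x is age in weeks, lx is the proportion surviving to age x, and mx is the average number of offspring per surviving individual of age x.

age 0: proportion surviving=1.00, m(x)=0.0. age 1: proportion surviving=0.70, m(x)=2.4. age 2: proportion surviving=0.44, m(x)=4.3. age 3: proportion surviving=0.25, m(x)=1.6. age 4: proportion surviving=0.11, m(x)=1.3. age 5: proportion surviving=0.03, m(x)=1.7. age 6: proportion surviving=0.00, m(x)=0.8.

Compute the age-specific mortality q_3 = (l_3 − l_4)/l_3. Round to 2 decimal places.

q_3 = (l_3 − l_4) / l_3 = (0.25 − 0.11) / 0.25
     = 0.14 / 0.25 = 0.56 → 0.56

0.56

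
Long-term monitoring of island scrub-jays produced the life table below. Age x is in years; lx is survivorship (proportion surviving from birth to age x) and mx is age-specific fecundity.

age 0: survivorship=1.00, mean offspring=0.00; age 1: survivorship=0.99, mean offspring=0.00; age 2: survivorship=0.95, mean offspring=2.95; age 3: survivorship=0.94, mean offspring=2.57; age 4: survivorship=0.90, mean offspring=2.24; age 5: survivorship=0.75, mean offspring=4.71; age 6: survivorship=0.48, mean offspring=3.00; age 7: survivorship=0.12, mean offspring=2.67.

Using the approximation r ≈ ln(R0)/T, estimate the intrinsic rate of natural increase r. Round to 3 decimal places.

R0 = Σ lx·mx = 0 + 0 + 2.8025 + 2.4158 + 2.016 + 3.5325 + 1.44 + 0.3204 = 12.5272
Σ x·lx·mx = 49.4617; T = 49.4617/12.5272 = 3.94834…
r ≈ ln(R0)/T = ln(12.5272)/3.94834… = 0.64024… → 0.640

0.640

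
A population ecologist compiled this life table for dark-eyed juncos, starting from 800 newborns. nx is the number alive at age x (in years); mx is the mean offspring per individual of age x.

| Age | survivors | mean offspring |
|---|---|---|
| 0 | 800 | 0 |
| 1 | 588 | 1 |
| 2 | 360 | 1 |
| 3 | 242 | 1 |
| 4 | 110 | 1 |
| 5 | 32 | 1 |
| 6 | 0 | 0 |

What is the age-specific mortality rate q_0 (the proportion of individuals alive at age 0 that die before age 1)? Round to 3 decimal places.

0.265

lx = nx/n0 = nx/800: 1, 0.735, 0.45, 0.3025, 0.1375, 0.04, 0
q_0 = (l_0 − l_1) / l_0 = (1 − 0.735) / 1
     = 0.265 / 1 = 0.265 → 0.265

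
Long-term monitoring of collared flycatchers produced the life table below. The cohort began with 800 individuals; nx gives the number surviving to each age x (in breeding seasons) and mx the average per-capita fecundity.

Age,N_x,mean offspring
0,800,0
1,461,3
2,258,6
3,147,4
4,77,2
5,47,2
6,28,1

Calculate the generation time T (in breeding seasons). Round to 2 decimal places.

lx = nx/n0 = nx/800: 1, 0.57625, 0.3225, 0.18375, 0.09625, 0.05875, 0.035
lx·mx: 0, 1.72875, 1.935, 0.735, 0.1925, 0.1175, 0.035 → R0 = 4.74375
x·lx·mx: 0, 1.72875, 3.87, 2.205, 0.77, 0.5875, 0.21 → Σ = 9.37125
T = 9.37125 / 4.74375 = 1.975494… → 1.98

1.98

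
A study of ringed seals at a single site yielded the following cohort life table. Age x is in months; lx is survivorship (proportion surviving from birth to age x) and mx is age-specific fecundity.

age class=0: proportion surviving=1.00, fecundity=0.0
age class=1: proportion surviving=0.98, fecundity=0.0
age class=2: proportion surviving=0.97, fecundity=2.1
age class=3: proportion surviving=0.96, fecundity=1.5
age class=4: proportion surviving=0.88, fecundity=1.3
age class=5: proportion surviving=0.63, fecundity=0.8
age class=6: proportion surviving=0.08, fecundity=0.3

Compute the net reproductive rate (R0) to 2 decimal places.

5.15

lx·mx by age: 0, 0, 2.037, 1.44, 1.144, 0.504, 0.024
R0 = Σ lx·mx = 5.149 → 5.15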